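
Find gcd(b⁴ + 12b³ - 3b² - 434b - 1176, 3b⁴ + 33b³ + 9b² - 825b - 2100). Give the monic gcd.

b² + 11b + 28

Repeated division with remainder:
  b⁴ + 12b³ - 3b² - 434b - 1176 = (1/3)(3b⁴ + 33b³ + 9b² - 825b - 2100) + (b³ - 6b² - 159b - 476)
  3b⁴ + 33b³ + 9b² - 825b - 2100 = (3b + 51)(b³ - 6b² - 159b - 476) + (792b² + 8712b + 22176)
  b³ - 6b² - 159b - 476 = ((1/792)b - 17/792)(792b² + 8712b + 22176) + (0)
Last nonzero remainder: 792b² + 8712b + 22176. Dividing through by 792 gives the monic gcd b² + 11b + 28.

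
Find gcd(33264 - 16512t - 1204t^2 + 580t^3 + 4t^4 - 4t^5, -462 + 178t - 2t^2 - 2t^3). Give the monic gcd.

-77 + 4t + t^2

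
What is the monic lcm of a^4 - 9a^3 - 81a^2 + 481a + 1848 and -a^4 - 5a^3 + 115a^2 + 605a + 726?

a^6 + 4a^5 - 176a^4 - 770a^3 + 6319a^2 + 34606a + 40656

Euclidean algorithm in ℚ[a]:
  a^4 - 9a^3 - 81a^2 + 481a + 1848 = (-1)(-a^4 - 5a^3 + 115a^2 + 605a + 726) + (-14a^3 + 34a^2 + 1086a + 2574)
  -a^4 - 5a^3 + 115a^2 + 605a + 726 = ((1/14)a + 26/49)(-14a^3 + 34a^2 + 1086a + 2574) + ((950/49)a^2 - (7600/49)a - 31350/49)
  -14a^3 + 34a^2 + 1086a + 2574 = (-(343/475)a - 1911/475)((950/49)a^2 - (7600/49)a - 31350/49) + (0)
Last nonzero remainder: (950/49)a^2 - (7600/49)a - 31350/49. Dividing through by 950/49 gives the monic gcd a^2 - 8a - 33.
Then lcm(f, g) = f·g / gcd(f, g); expanding and making the result monic gives the answer.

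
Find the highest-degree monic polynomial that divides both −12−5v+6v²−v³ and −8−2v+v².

−4+v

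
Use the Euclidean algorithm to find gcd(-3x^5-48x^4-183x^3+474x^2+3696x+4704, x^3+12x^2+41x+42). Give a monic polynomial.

x^2+9x+14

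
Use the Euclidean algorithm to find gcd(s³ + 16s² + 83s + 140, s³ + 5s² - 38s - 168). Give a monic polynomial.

s² + 11s + 28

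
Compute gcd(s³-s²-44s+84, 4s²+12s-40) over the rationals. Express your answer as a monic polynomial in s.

Repeated division with remainder:
  s³-s²-44s+84 = ((1/4)s-1)(4s²+12s-40) + (-22s+44)
  4s²+12s-40 = (-(2/11)s-10/11)(-22s+44) + (0)
Last nonzero remainder: -22s+44. Dividing through by -22 gives the monic gcd s-2.

s-2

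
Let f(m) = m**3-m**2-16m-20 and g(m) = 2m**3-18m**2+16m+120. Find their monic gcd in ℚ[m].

m**2-3m-10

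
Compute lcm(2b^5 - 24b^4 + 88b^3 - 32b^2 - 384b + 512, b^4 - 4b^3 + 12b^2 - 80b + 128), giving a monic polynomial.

b^7 - 10b^6 + 36b^5 - 120b^4 + 480b^3 - 384b^2 - 2560b + 4096

Apply the Euclidean algorithm:
  2b^5 - 24b^4 + 88b^3 - 32b^2 - 384b + 512 = (2b - 16)(b^4 - 4b^3 + 12b^2 - 80b + 128) + (320b^2 - 1920b + 2560)
  b^4 - 4b^3 + 12b^2 - 80b + 128 = ((1/320)b^2 + (1/160)b + 1/20)(320b^2 - 1920b + 2560) + (0)
Last nonzero remainder: 320b^2 - 1920b + 2560. Dividing through by 320 gives the monic gcd b^2 - 6b + 8.
Then lcm(f, g) = f·g / gcd(f, g); expanding and making the result monic gives the answer.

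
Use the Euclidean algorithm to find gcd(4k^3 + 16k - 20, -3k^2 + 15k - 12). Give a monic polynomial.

Apply the Euclidean algorithm:
  4k^3 + 16k - 20 = (-(4/3)k - 20/3)(-3k^2 + 15k - 12) + (100k - 100)
  -3k^2 + 15k - 12 = (-(3/100)k + 3/25)(100k - 100) + (0)
Last nonzero remainder: 100k - 100. Dividing through by 100 gives the monic gcd k - 1.

k - 1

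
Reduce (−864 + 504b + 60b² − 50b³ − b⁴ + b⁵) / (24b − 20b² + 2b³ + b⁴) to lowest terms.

Euclidean algorithm in ℚ[b]:
  b⁵ − b⁴ − 50b³ + 60b² + 504b − 864 = (b − 3)(b⁴ + 2b³ − 20b² + 24b) + (−24b³ − 24b² + 576b − 864)
  b⁴ + 2b³ − 20b² + 24b = (−(1/24)b − 1/24)(−24b³ − 24b² + 576b − 864) + (3b² + 12b − 36)
  −24b³ − 24b² + 576b − 864 = (−8b + 24)(3b² + 12b − 36) + (0)
Last nonzero remainder: 3b² + 12b − 36. Dividing through by 3 gives the monic gcd b² + 4b − 12.
Cancel b² + 4b − 12 from numerator and denominator to get the reduced form.

(72 − 18b − 5b² + b³)/(−2b + b²)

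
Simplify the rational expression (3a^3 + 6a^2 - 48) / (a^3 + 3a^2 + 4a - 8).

(3a - 6)/(a - 1)

Apply the Euclidean algorithm:
  3a^3 + 6a^2 - 48 = (3)(a^3 + 3a^2 + 4a - 8) + (-3a^2 - 12a - 24)
  a^3 + 3a^2 + 4a - 8 = (-(1/3)a + 1/3)(-3a^2 - 12a - 24) + (0)
Last nonzero remainder: -3a^2 - 12a - 24. Dividing through by -3 gives the monic gcd a^2 + 4a + 8.
Cancel a^2 + 4a + 8 from numerator and denominator to get the reduced form.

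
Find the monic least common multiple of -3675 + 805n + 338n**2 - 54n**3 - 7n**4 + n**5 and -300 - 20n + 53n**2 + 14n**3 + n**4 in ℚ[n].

Apply the Euclidean algorithm:
  n**5 - 7n**4 - 54n**3 + 338n**2 + 805n - 3675 = (n - 21)(n**4 + 14n**3 + 53n**2 - 20n - 300) + (187n**3 + 1471n**2 + 685n - 9975)
  n**4 + 14n**3 + 53n**2 - 20n - 300 = ((1/187)n + 1147/34969)(187n**3 + 1471n**2 + 685n - 9975) + ((38025/34969)n**2 + (380250/34969)n + 950625/34969)
  187n**3 + 1471n**2 + 685n - 9975 = ((6539203/38025)n - 4650877/12675)((38025/34969)n**2 + (380250/34969)n + 950625/34969) + (0)
Last nonzero remainder: (38025/34969)n**2 + (380250/34969)n + 950625/34969. Dividing through by 38025/34969 gives the monic gcd n**2 + 10n + 25.
Then lcm(f, g) = f·g / gcd(f, g); expanding and making the result monic gives the answer.

44100 - 24360n - 4511n**2 + 2805n**3 + 206n**4 - 94n**5 - 3n**6 + n**7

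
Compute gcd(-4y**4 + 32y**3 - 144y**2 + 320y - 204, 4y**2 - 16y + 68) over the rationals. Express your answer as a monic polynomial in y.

Apply the Euclidean algorithm:
  -4y**4 + 32y**3 - 144y**2 + 320y - 204 = (-y**2 + 4y - 3)(4y**2 - 16y + 68) + (0)
Last nonzero remainder: 4y**2 - 16y + 68. Dividing through by 4 gives the monic gcd y**2 - 4y + 17.

y**2 - 4y + 17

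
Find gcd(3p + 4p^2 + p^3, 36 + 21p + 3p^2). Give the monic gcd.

3 + p

Repeated division with remainder:
  p^3 + 4p^2 + 3p = ((1/3)p - 1)(3p^2 + 21p + 36) + (12p + 36)
  3p^2 + 21p + 36 = ((1/4)p + 1)(12p + 36) + (0)
Last nonzero remainder: 12p + 36. Dividing through by 12 gives the monic gcd p + 3.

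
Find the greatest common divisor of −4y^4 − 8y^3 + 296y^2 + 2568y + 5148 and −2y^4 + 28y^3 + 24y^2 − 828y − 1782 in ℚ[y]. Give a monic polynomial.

y^2 − 8y − 33

Apply the Euclidean algorithm:
  −4y^4 − 8y^3 + 296y^2 + 2568y + 5148 = (2)(−2y^4 + 28y^3 + 24y^2 − 828y − 1782) + (−64y^3 + 248y^2 + 4224y + 8712)
  −2y^4 + 28y^3 + 24y^2 − 828y − 1782 = ((1/32)y − 81/256)(−64y^3 + 248y^2 + 4224y + 8712) + (−(945/32)y^2 + (945/4)y + 31185/32)
  −64y^3 + 248y^2 + 4224y + 8712 = ((2048/945)y + 2816/315)(−(945/32)y^2 + (945/4)y + 31185/32) + (0)
Last nonzero remainder: −(945/32)y^2 + (945/4)y + 31185/32. Dividing through by −945/32 gives the monic gcd y^2 − 8y − 33.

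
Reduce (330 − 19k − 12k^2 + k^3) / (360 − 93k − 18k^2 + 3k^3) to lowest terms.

(66 − 17k + k^2)/(72 − 33k + 3k^2)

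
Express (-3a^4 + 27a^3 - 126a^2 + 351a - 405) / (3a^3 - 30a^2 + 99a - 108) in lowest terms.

Repeated division with remainder:
  -3a^4 + 27a^3 - 126a^2 + 351a - 405 = (-a - 1)(3a^3 - 30a^2 + 99a - 108) + (-57a^2 + 342a - 513)
  3a^3 - 30a^2 + 99a - 108 = (-(1/19)a + 4/19)(-57a^2 + 342a - 513) + (0)
Last nonzero remainder: -57a^2 + 342a - 513. Dividing through by -57 gives the monic gcd a^2 - 6a + 9.
Cancel a^2 - 6a + 9 from numerator and denominator to get the reduced form.

(-a^2 + 3a - 15)/(a - 4)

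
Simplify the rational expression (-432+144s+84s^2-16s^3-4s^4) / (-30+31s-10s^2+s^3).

Apply the Euclidean algorithm:
  -4s^4-16s^3+84s^2+144s-432 = (-4s-56)(s^3-10s^2+31s-30) + (-352s^2+1760s-2112)
  s^3-10s^2+31s-30 = (-(1/352)s+5/352)(-352s^2+1760s-2112) + (0)
Last nonzero remainder: -352s^2+1760s-2112. Dividing through by -352 gives the monic gcd s^2-5s+6.
Cancel s^2-5s+6 from numerator and denominator to get the reduced form.

(-72-36s-4s^2)/(-5+s)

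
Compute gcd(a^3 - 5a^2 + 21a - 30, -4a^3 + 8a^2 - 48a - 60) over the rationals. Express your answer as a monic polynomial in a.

By polynomial division,
  a^3 - 5a^2 + 21a - 30 = (-1/4)(-4a^3 + 8a^2 - 48a - 60) + (-3a^2 + 9a - 45)
  -4a^3 + 8a^2 - 48a - 60 = ((4/3)a + 4/3)(-3a^2 + 9a - 45) + (0)
Last nonzero remainder: -3a^2 + 9a - 45. Dividing through by -3 gives the monic gcd a^2 - 3a + 15.

a^2 - 3a + 15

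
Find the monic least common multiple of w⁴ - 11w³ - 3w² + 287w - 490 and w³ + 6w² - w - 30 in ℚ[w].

Euclidean algorithm in ℚ[w]:
  w⁴ - 11w³ - 3w² + 287w - 490 = (w - 17)(w³ + 6w² - w - 30) + (100w² + 300w - 1000)
  w³ + 6w² - w - 30 = ((1/100)w + 3/100)(100w² + 300w - 1000) + (0)
Last nonzero remainder: 100w² + 300w - 1000. Dividing through by 100 gives the monic gcd w² + 3w - 10.
Then lcm(f, g) = f·g / gcd(f, g); expanding and making the result monic gives the answer.

w⁵ - 8w⁴ - 36w³ + 278w² + 371w - 1470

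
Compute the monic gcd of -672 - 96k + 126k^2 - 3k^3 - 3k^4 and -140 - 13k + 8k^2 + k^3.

-28 + 3k + k^2

Apply the Euclidean algorithm:
  -3k^4 - 3k^3 + 126k^2 - 96k - 672 = (-3k + 21)(k^3 + 8k^2 - 13k - 140) + (-81k^2 - 243k + 2268)
  k^3 + 8k^2 - 13k - 140 = (-(1/81)k - 5/81)(-81k^2 - 243k + 2268) + (0)
Last nonzero remainder: -81k^2 - 243k + 2268. Dividing through by -81 gives the monic gcd k^2 + 3k - 28.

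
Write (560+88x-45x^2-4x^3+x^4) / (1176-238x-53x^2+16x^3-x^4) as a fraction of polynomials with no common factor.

(20+x-x^2)/(42-13x+x^2)

Repeated division with remainder:
  x^4-4x^3-45x^2+88x+560 = (-1)(-x^4+16x^3-53x^2-238x+1176) + (12x^3-98x^2-150x+1736)
  -x^4+16x^3-53x^2-238x+1176 = (-(1/12)x+47/72)(12x^3-98x^2-150x+1736) + (-(55/36)x^2+(55/12)x+385/9)
  12x^3-98x^2-150x+1736 = (-(432/55)x+2232/55)(-(55/36)x^2+(55/12)x+385/9) + (0)
Last nonzero remainder: -(55/36)x^2+(55/12)x+385/9. Dividing through by -55/36 gives the monic gcd x^2-3x-28.
Cancel x^2-3x-28 from numerator and denominator to get the reduced form.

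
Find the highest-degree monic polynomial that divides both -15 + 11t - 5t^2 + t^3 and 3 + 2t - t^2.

Euclidean algorithm in ℚ[t]:
  t^3 - 5t^2 + 11t - 15 = (-t + 3)(-t^2 + 2t + 3) + (8t - 24)
  -t^2 + 2t + 3 = (-(1/8)t - 1/8)(8t - 24) + (0)
Last nonzero remainder: 8t - 24. Dividing through by 8 gives the monic gcd t - 3.

-3 + t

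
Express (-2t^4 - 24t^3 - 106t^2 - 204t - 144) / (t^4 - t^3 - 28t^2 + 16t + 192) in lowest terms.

Apply the Euclidean algorithm:
  -2t^4 - 24t^3 - 106t^2 - 204t - 144 = (-2)(t^4 - t^3 - 28t^2 + 16t + 192) + (-26t^3 - 162t^2 - 172t + 240)
  t^4 - t^3 - 28t^2 + 16t + 192 = (-(1/26)t + 47/169)(-26t^3 - 162t^2 - 172t + 240) + ((1764/169)t^2 + (12348/169)t + 21168/169)
  -26t^3 - 162t^2 - 172t + 240 = (-(2197/882)t + 845/441)((1764/169)t^2 + (12348/169)t + 21168/169) + (0)
Last nonzero remainder: (1764/169)t^2 + (12348/169)t + 21168/169. Dividing through by 1764/169 gives the monic gcd t^2 + 7t + 12.
Cancel t^2 + 7t + 12 from numerator and denominator to get the reduced form.

(-2t^2 - 10t - 12)/(t^2 - 8t + 16)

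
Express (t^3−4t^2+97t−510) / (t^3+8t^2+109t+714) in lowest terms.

Apply the Euclidean algorithm:
  t^3−4t^2+97t−510 = (t^3+8t^2+109t+714) + (−12t^2−12t−1224)
  t^3+8t^2+109t+714 = (−(1/12)t−7/12)(−12t^2−12t−1224) + (0)
Last nonzero remainder: −12t^2−12t−1224. Dividing through by −12 gives the monic gcd t^2+t+102.
Cancel t^2+t+102 from numerator and denominator to get the reduced form.

(t−5)/(t+7)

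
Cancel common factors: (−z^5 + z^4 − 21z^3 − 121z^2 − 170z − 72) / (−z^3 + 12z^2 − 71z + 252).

Euclidean algorithm in ℚ[z]:
  −z^5 + z^4 − 21z^3 − 121z^2 − 170z − 72 = (z^2 + 11z + 82)(−z^3 + 12z^2 − 71z + 252) + (−576z^2 + 2880z − 20736)
  −z^3 + 12z^2 − 71z + 252 = ((1/576)z − 7/576)(−576z^2 + 2880z − 20736) + (0)
Last nonzero remainder: −576z^2 + 2880z − 20736. Dividing through by −576 gives the monic gcd z^2 − 5z + 36.
Cancel z^2 − 5z + 36 from numerator and denominator to get the reduced form.

(z^3 + 4z^2 + 5z + 2)/(z − 7)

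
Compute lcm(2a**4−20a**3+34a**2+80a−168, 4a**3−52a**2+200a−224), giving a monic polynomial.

Apply the Euclidean algorithm:
  2a**4−20a**3+34a**2+80a−168 = ((1/2)a+3/2)(4a**3−52a**2+200a−224) + (12a**2−108a+168)
  4a**3−52a**2+200a−224 = ((1/3)a−4/3)(12a**2−108a+168) + (0)
Last nonzero remainder: 12a**2−108a+168. Dividing through by 12 gives the monic gcd a**2−9a+14.
Then lcm(f, g) = f·g / gcd(f, g); expanding and making the result monic gives the answer.

a**5−14a**4+57a**3−28a**2−244a+336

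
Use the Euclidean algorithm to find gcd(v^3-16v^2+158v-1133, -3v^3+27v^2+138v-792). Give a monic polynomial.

Repeated division with remainder:
  v^3-16v^2+158v-1133 = (-1/3)(-3v^3+27v^2+138v-792) + (-7v^2+204v-1397)
  -3v^3+27v^2+138v-792 = ((3/7)v+423/49)(-7v^2+204v-1397) + (-(50193/49)v+552123/49)
  -7v^2+204v-1397 = ((343/50193)v-6223/50193)(-(50193/49)v+552123/49) + (0)
Last nonzero remainder: -(50193/49)v+552123/49. Dividing through by -50193/49 gives the monic gcd v-11.

v-11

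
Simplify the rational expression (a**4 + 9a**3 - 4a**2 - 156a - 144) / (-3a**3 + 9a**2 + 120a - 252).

(-a**3 - 3a**2 + 22a + 24)/(3a**2 - 27a + 42)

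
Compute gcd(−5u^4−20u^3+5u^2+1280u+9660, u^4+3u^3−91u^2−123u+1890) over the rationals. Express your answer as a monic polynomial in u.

u^2−u−42

Apply the Euclidean algorithm:
  −5u^4−20u^3+5u^2+1280u+9660 = (−5)(u^4+3u^3−91u^2−123u+1890) + (−5u^3−450u^2+665u+19110)
  u^4+3u^3−91u^2−123u+1890 = (−(1/5)u+87/5)(−5u^3−450u^2+665u+19110) + (7872u^2−7872u−330624)
  −5u^3−450u^2+665u+19110 = (−(5/7872)u−455/7872)(7872u^2−7872u−330624) + (0)
Last nonzero remainder: 7872u^2−7872u−330624. Dividing through by 7872 gives the monic gcd u^2−u−42.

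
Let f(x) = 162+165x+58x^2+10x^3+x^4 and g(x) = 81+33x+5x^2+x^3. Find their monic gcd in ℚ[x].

3+x

Euclidean algorithm in ℚ[x]:
  x^4+10x^3+58x^2+165x+162 = (x+5)(x^3+5x^2+33x+81) + (-81x-243)
  x^3+5x^2+33x+81 = (-(1/81)x^2-(2/81)x-1/3)(-81x-243) + (0)
Last nonzero remainder: -81x-243. Dividing through by -81 gives the monic gcd x+3.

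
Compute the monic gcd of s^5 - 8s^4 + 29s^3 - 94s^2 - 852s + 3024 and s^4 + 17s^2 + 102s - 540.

s^3 - 5s^2 + 42s - 108

By polynomial division,
  s^5 - 8s^4 + 29s^3 - 94s^2 - 852s + 3024 = (s - 8)(s^4 + 17s^2 + 102s - 540) + (12s^3 - 60s^2 + 504s - 1296)
  s^4 + 17s^2 + 102s - 540 = ((1/12)s + 5/12)(12s^3 - 60s^2 + 504s - 1296) + (0)
Last nonzero remainder: 12s^3 - 60s^2 + 504s - 1296. Dividing through by 12 gives the monic gcd s^3 - 5s^2 + 42s - 108.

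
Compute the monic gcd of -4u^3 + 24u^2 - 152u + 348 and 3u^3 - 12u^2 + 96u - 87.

u^2 - 3u + 29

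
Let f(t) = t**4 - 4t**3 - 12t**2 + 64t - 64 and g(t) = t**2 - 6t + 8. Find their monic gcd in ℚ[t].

t**2 - 6t + 8

Apply the Euclidean algorithm:
  t**4 - 4t**3 - 12t**2 + 64t - 64 = (t**2 + 2t - 8)(t**2 - 6t + 8) + (0)
The last nonzero remainder t**2 - 6t + 8 is already monic.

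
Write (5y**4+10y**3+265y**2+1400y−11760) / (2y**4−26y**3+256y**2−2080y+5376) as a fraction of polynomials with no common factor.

Apply the Euclidean algorithm:
  5y**4+10y**3+265y**2+1400y−11760 = (5/2)(2y**4−26y**3+256y**2−2080y+5376) + (75y**3−375y**2+6600y−25200)
  2y**4−26y**3+256y**2−2080y+5376 = ((2/75)y−16/75)(75y**3−375y**2+6600y−25200) + (0)
Last nonzero remainder: 75y**3−375y**2+6600y−25200. Dividing through by 75 gives the monic gcd y**3−5y**2+88y−336.
Cancel y**3−5y**2+88y−336 from numerator and denominator to get the reduced form.

(5y+35)/(2y−16)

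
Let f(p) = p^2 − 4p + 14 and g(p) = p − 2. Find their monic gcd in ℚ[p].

1

Euclidean algorithm in ℚ[p]:
  p^2 − 4p + 14 = (p − 2)(p − 2) + (10)
  p − 2 = ((1/10)p − 1/5)(10) + (0)
The last nonzero remainder is the constant 10, so the polynomials are coprime and gcd = 1.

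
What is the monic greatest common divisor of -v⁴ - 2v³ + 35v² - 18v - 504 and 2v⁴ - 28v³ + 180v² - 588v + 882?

Euclidean algorithm in ℚ[v]:
  -v⁴ - 2v³ + 35v² - 18v - 504 = (-1/2)(2v⁴ - 28v³ + 180v² - 588v + 882) + (-16v³ + 125v² - 312v - 63)
  2v⁴ - 28v³ + 180v² - 588v + 882 = (-(1/8)v + 99/128)(-16v³ + 125v² - 312v - 63) + ((5673/128)v² - (5673/16)v + 119133/128)
  -16v³ + 125v² - 312v - 63 = (-(2048/5673)v - 128/1891)((5673/128)v² - (5673/16)v + 119133/128) + (0)
Last nonzero remainder: (5673/128)v² - (5673/16)v + 119133/128. Dividing through by 5673/128 gives the monic gcd v² - 8v + 21.

v² - 8v + 21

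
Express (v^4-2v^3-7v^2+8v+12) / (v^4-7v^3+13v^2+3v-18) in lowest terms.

(v+2)/(v-3)

Repeated division with remainder:
  v^4-2v^3-7v^2+8v+12 = (v^4-7v^3+13v^2+3v-18) + (5v^3-20v^2+5v+30)
  v^4-7v^3+13v^2+3v-18 = ((1/5)v-3/5)(5v^3-20v^2+5v+30) + (0)
Last nonzero remainder: 5v^3-20v^2+5v+30. Dividing through by 5 gives the monic gcd v^3-4v^2+v+6.
Cancel v^3-4v^2+v+6 from numerator and denominator to get the reduced form.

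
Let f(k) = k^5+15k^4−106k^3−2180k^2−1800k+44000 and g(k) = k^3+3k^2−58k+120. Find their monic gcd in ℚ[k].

k^2+6k−40

Euclidean algorithm in ℚ[k]:
  k^5+15k^4−106k^3−2180k^2−1800k+44000 = (k^2+12k−84)(k^3+3k^2−58k+120) + (−1352k^2−8112k+54080)
  k^3+3k^2−58k+120 = (−(1/1352)k+3/1352)(−1352k^2−8112k+54080) + (0)
Last nonzero remainder: −1352k^2−8112k+54080. Dividing through by −1352 gives the monic gcd k^2+6k−40.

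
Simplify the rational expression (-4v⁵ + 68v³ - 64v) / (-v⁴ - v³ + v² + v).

By polynomial division,
  -4v⁵ + 68v³ - 64v = (4v - 4)(-v⁴ - v³ + v² + v) + (60v³ - 60v)
  -v⁴ - v³ + v² + v = (-(1/60)v - 1/60)(60v³ - 60v) + (0)
Last nonzero remainder: 60v³ - 60v. Dividing through by 60 gives the monic gcd v³ - v.
Cancel v³ - v from numerator and denominator to get the reduced form.

(4v² - 64)/(v + 1)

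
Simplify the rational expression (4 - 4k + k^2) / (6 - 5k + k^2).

(-2 + k)/(-3 + k)

By polynomial division,
  k^2 - 4k + 4 = (k^2 - 5k + 6) + (k - 2)
  k^2 - 5k + 6 = (k - 3)(k - 2) + (0)
The last nonzero remainder k - 2 is already monic.
Cancel k - 2 from numerator and denominator to get the reduced form.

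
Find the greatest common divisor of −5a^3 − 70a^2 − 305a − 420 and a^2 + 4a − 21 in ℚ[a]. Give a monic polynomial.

a + 7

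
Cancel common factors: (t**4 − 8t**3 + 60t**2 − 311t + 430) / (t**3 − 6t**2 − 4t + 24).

(t**3 − 6t**2 + 48t − 215)/(t**2 − 4t − 12)

Repeated division with remainder:
  t**4 − 8t**3 + 60t**2 − 311t + 430 = (t − 2)(t**3 − 6t**2 − 4t + 24) + (52t**2 − 343t + 478)
  t**3 − 6t**2 − 4t + 24 = ((1/52)t + 31/2704)(52t**2 − 343t + 478) + (−(25039/2704)t + 25039/1352)
  52t**2 − 343t + 478 = (−(140608/25039)t + 646256/25039)(−(25039/2704)t + 25039/1352) + (0)
Last nonzero remainder: −(25039/2704)t + 25039/1352. Dividing through by −25039/2704 gives the monic gcd t − 2.
Cancel t − 2 from numerator and denominator to get the reduced form.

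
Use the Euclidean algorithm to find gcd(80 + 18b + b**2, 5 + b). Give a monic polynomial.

1

By polynomial division,
  b**2 + 18b + 80 = (b + 13)(b + 5) + (15)
  b + 5 = ((1/15)b + 1/3)(15) + (0)
The last nonzero remainder is the constant 15, so the polynomials are coprime and gcd = 1.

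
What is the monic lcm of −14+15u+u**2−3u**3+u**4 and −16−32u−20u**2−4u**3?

−28−12u+33u**2+12u**3−6u**4+u**6

Euclidean algorithm in ℚ[u]:
  u**4−3u**3+u**2+15u−14 = (−(1/4)u+2)(−4u**3−20u**2−32u−16) + (33u**2+75u+18)
  −4u**3−20u**2−32u−16 = (−(4/33)u−40/121)(33u**2+75u+18) + (−(608/121)u−1216/121)
  33u**2+75u+18 = (−(3993/608)u−1089/608)(−(608/121)u−1216/121) + (0)
Last nonzero remainder: −(608/121)u−1216/121. Dividing through by −608/121 gives the monic gcd u+2.
Then lcm(f, g) = f·g / gcd(f, g); expanding and making the result monic gives the answer.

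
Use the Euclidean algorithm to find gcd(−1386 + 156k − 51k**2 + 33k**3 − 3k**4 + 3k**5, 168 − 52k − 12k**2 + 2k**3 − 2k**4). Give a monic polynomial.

14 − 2k + k**2

Apply the Euclidean algorithm:
  3k**5 − 3k**4 + 33k**3 − 51k**2 + 156k − 1386 = (−(3/2)k)(−2k**4 + 2k**3 − 12k**2 − 52k + 168) + (15k**3 − 129k**2 + 408k − 1386)
  −2k**4 + 2k**3 − 12k**2 − 52k + 168 = (−(2/15)k − 76/75)(15k**3 − 129k**2 + 408k − 1386) + (−(2208/25)k**2 + (4416/25)k − 30912/25)
  15k**3 − 129k**2 + 408k − 1386 = (−(125/736)k + 825/736)(−(2208/25)k**2 + (4416/25)k − 30912/25) + (0)
Last nonzero remainder: −(2208/25)k**2 + (4416/25)k − 30912/25. Dividing through by −2208/25 gives the monic gcd k**2 − 2k + 14.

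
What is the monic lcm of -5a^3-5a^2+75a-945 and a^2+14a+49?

a^4+8a^3-8a^2+84a+1323

By polynomial division,
  -5a^3-5a^2+75a-945 = (-5a+65)(a^2+14a+49) + (-590a-4130)
  a^2+14a+49 = (-(1/590)a-7/590)(-590a-4130) + (0)
Last nonzero remainder: -590a-4130. Dividing through by -590 gives the monic gcd a+7.
Then lcm(f, g) = f·g / gcd(f, g); expanding and making the result monic gives the answer.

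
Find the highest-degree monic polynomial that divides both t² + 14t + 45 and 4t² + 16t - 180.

Repeated division with remainder:
  t² + 14t + 45 = (1/4)(4t² + 16t - 180) + (10t + 90)
  4t² + 16t - 180 = ((2/5)t - 2)(10t + 90) + (0)
Last nonzero remainder: 10t + 90. Dividing through by 10 gives the monic gcd t + 9.

t + 9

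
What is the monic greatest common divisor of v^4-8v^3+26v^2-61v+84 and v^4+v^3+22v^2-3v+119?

v^2-v+7

By polynomial division,
  v^4-8v^3+26v^2-61v+84 = (v^4+v^3+22v^2-3v+119) + (-9v^3+4v^2-58v-35)
  v^4+v^3+22v^2-3v+119 = (-(1/9)v-13/81)(-9v^3+4v^2-58v-35) + ((1312/81)v^2-(1312/81)v+9184/81)
  -9v^3+4v^2-58v-35 = (-(729/1312)v-405/1312)((1312/81)v^2-(1312/81)v+9184/81) + (0)
Last nonzero remainder: (1312/81)v^2-(1312/81)v+9184/81. Dividing through by 1312/81 gives the monic gcd v^2-v+7.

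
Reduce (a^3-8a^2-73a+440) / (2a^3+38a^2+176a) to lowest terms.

(a^2-16a+55)/(2a^2+22a)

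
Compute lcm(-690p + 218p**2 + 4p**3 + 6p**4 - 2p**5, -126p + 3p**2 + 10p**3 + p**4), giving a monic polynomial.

14490p - 93p**2 - 1156p**3 - 261p**4 + p**5 + 10p**6 + p**7

By polynomial division,
  -2p**5 + 6p**4 + 4p**3 + 218p**2 - 690p = (-2p + 26)(p**4 + 10p**3 + 3p**2 - 126p) + (-250p**3 - 112p**2 + 2586p)
  p**4 + 10p**3 + 3p**2 - 126p = (-(1/250)p - 597/15625)(-250p**3 - 112p**2 + 2586p) + ((141636/15625)p**2 - (424908/15625)p)
  -250p**3 - 112p**2 + 2586p = (-(1953125/70818)p - 6734375/70818)((141636/15625)p**2 - (424908/15625)p) + (0)
Last nonzero remainder: (141636/15625)p**2 - (424908/15625)p. Dividing through by 141636/15625 gives the monic gcd p**2 - 3p.
Then lcm(f, g) = f·g / gcd(f, g); expanding and making the result monic gives the answer.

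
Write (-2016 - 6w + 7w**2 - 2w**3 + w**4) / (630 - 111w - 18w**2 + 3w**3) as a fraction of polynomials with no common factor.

Apply the Euclidean algorithm:
  w**4 - 2w**3 + 7w**2 - 6w - 2016 = ((1/3)w + 4/3)(3w**3 - 18w**2 - 111w + 630) + (68w**2 - 68w - 2856)
  3w**3 - 18w**2 - 111w + 630 = ((3/68)w - 15/68)(68w**2 - 68w - 2856) + (0)
Last nonzero remainder: 68w**2 - 68w - 2856. Dividing through by 68 gives the monic gcd w**2 - w - 42.
Cancel w**2 - w - 42 from numerator and denominator to get the reduced form.

(48 - w + w**2)/(-15 + 3w)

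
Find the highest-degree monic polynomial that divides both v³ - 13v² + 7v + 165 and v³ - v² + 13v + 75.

Euclidean algorithm in ℚ[v]:
  v³ - 13v² + 7v + 165 = (v³ - v² + 13v + 75) + (-12v² - 6v + 90)
  v³ - v² + 13v + 75 = (-(1/12)v + 1/8)(-12v² - 6v + 90) + ((85/4)v + 255/4)
  -12v² - 6v + 90 = (-(48/85)v + 24/17)((85/4)v + 255/4) + (0)
Last nonzero remainder: (85/4)v + 255/4. Dividing through by 85/4 gives the monic gcd v + 3.

v + 3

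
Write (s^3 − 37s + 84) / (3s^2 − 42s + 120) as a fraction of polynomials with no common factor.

(s^2 + 4s − 21)/(3s − 30)

Repeated division with remainder:
  s^3 − 37s + 84 = ((1/3)s + 14/3)(3s^2 − 42s + 120) + (119s − 476)
  3s^2 − 42s + 120 = ((3/119)s − 30/119)(119s − 476) + (0)
Last nonzero remainder: 119s − 476. Dividing through by 119 gives the monic gcd s − 4.
Cancel s − 4 from numerator and denominator to get the reduced form.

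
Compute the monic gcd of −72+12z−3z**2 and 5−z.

1

Euclidean algorithm in ℚ[z]:
  −3z**2+12z−72 = (3z+3)(−z+5) + (−87)
  −z+5 = ((1/87)z−5/87)(−87) + (0)
The last nonzero remainder is the constant −87, so the polynomials are coprime and gcd = 1.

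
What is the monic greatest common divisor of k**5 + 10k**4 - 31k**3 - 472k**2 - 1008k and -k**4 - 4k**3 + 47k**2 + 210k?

k**2 - 7k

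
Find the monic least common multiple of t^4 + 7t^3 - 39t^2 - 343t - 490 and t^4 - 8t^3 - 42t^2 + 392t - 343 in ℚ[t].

t^6 - t^5 - 88t^4 + 18t^3 + 1981t^2 + 1519t - 3430

Euclidean algorithm in ℚ[t]:
  t^4 + 7t^3 - 39t^2 - 343t - 490 = (t^4 - 8t^3 - 42t^2 + 392t - 343) + (15t^3 + 3t^2 - 735t - 147)
  t^4 - 8t^3 - 42t^2 + 392t - 343 = ((1/15)t - 41/75)(15t^3 + 3t^2 - 735t - 147) + ((216/25)t^2 - 10584/25)
  15t^3 + 3t^2 - 735t - 147 = ((125/72)t + 25/72)((216/25)t^2 - 10584/25) + (0)
Last nonzero remainder: (216/25)t^2 - 10584/25. Dividing through by 216/25 gives the monic gcd t^2 - 49.
Then lcm(f, g) = f·g / gcd(f, g); expanding and making the result monic gives the answer.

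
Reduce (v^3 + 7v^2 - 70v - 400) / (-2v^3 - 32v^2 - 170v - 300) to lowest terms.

Repeated division with remainder:
  v^3 + 7v^2 - 70v - 400 = (-1/2)(-2v^3 - 32v^2 - 170v - 300) + (-9v^2 - 155v - 550)
  -2v^3 - 32v^2 - 170v - 300 = ((2/9)v - 22/81)(-9v^2 - 155v - 550) + (-(7280/81)v - 36400/81)
  -9v^2 - 155v - 550 = ((729/7280)v + 891/728)(-(7280/81)v - 36400/81) + (0)
Last nonzero remainder: -(7280/81)v - 36400/81. Dividing through by -7280/81 gives the monic gcd v + 5.
Cancel v + 5 from numerator and denominator to get the reduced form.

(-v^2 - 2v + 80)/(2v^2 + 22v + 60)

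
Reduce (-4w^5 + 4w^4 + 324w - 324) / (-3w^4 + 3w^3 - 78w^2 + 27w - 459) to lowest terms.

(4w^3 - 4w^2 - 36w + 36)/(3w^2 - 3w + 51)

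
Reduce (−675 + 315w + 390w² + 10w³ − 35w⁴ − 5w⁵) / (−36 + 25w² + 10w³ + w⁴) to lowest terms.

Apply the Euclidean algorithm:
  −5w⁵ − 35w⁴ + 10w³ + 390w² + 315w − 675 = (−5w + 15)(w⁴ + 10w³ + 25w² − 36) + (−15w³ + 15w² + 135w − 135)
  w⁴ + 10w³ + 25w² − 36 = (−(1/15)w − 11/15)(−15w³ + 15w² + 135w − 135) + (45w² + 90w − 135)
  −15w³ + 15w² + 135w − 135 = (−(1/3)w + 1)(45w² + 90w − 135) + (0)
Last nonzero remainder: 45w² + 90w − 135. Dividing through by 45 gives the monic gcd w² + 2w − 3.
Cancel w² + 2w − 3 from numerator and denominator to get the reduced form.

(225 + 45w − 25w² − 5w³)/(12 + 8w + w²)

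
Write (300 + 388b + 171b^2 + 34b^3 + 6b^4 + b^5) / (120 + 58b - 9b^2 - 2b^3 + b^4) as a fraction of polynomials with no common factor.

Euclidean algorithm in ℚ[b]:
  b^5 + 6b^4 + 34b^3 + 171b^2 + 388b + 300 = (b + 8)(b^4 - 2b^3 - 9b^2 + 58b + 120) + (59b^3 + 185b^2 - 196b - 660)
  b^4 - 2b^3 - 9b^2 + 58b + 120 = ((1/59)b - 303/3481)(59b^3 + 185b^2 - 196b - 660) + ((36290/3481)b^2 + (181450/3481)b + 217740/3481)
  59b^3 + 185b^2 - 196b - 660 = ((205379/36290)b - 38291/3629)((36290/3481)b^2 + (181450/3481)b + 217740/3481) + (0)
Last nonzero remainder: (36290/3481)b^2 + (181450/3481)b + 217740/3481. Dividing through by 36290/3481 gives the monic gcd b^2 + 5b + 6.
Cancel b^2 + 5b + 6 from numerator and denominator to get the reduced form.

(50 + 23b + b^2 + b^3)/(20 - 7b + b^2)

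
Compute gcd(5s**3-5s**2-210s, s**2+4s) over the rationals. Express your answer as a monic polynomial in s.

s

By polynomial division,
  5s**3-5s**2-210s = (5s-25)(s**2+4s) + (-110s)
  s**2+4s = (-(1/110)s-2/55)(-110s) + (0)
Last nonzero remainder: -110s. Dividing through by -110 gives the monic gcd s.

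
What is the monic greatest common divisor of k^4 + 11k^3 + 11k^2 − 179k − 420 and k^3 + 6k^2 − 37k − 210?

k^2 + 12k + 35

Repeated division with remainder:
  k^4 + 11k^3 + 11k^2 − 179k − 420 = (k + 5)(k^3 + 6k^2 − 37k − 210) + (18k^2 + 216k + 630)
  k^3 + 6k^2 − 37k − 210 = ((1/18)k − 1/3)(18k^2 + 216k + 630) + (0)
Last nonzero remainder: 18k^2 + 216k + 630. Dividing through by 18 gives the monic gcd k^2 + 12k + 35.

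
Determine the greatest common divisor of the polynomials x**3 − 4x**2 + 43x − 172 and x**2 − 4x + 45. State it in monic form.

By polynomial division,
  x**3 − 4x**2 + 43x − 172 = (x)(x**2 − 4x + 45) + (−2x − 172)
  x**2 − 4x + 45 = (−(1/2)x + 45)(−2x − 172) + (7785)
  −2x − 172 = (−(2/7785)x − 172/7785)(7785) + (0)
The last nonzero remainder is the constant 7785, so the polynomials are coprime and gcd = 1.

1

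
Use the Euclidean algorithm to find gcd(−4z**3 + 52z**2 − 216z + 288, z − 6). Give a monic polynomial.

Repeated division with remainder:
  −4z**3 + 52z**2 − 216z + 288 = (−4z**2 + 28z − 48)(z − 6) + (0)
The last nonzero remainder z − 6 is already monic.

z − 6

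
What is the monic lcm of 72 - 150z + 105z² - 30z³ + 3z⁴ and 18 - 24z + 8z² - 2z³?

216 - 522z + 489z² - 245z³ + 74z⁴ - 13z⁵ + z⁶

By polynomial division,
  3z⁴ - 30z³ + 105z² - 150z + 72 = (-(3/2)z + 9)(-2z³ + 8z² - 24z + 18) + (-3z² + 93z - 90)
  -2z³ + 8z² - 24z + 18 = ((2/3)z + 18)(-3z² + 93z - 90) + (-1638z + 1638)
  -3z² + 93z - 90 = ((1/546)z - 5/91)(-1638z + 1638) + (0)
Last nonzero remainder: -1638z + 1638. Dividing through by -1638 gives the monic gcd z - 1.
Then lcm(f, g) = f·g / gcd(f, g); expanding and making the result monic gives the answer.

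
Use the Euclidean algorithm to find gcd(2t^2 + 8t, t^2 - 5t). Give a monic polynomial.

t

By polynomial division,
  2t^2 + 8t = (2)(t^2 - 5t) + (18t)
  t^2 - 5t = ((1/18)t - 5/18)(18t) + (0)
Last nonzero remainder: 18t. Dividing through by 18 gives the monic gcd t.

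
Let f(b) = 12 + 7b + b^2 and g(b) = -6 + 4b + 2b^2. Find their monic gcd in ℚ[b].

By polynomial division,
  b^2 + 7b + 12 = (1/2)(2b^2 + 4b - 6) + (5b + 15)
  2b^2 + 4b - 6 = ((2/5)b - 2/5)(5b + 15) + (0)
Last nonzero remainder: 5b + 15. Dividing through by 5 gives the monic gcd b + 3.

3 + b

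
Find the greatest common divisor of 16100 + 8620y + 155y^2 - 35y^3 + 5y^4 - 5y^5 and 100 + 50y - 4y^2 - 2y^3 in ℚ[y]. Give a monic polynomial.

10 + 7y + y^2

Repeated division with remainder:
  -5y^5 + 5y^4 - 35y^3 + 155y^2 + 8620y + 16100 = ((5/2)y^2 - (15/2)y + 95)(-2y^3 - 4y^2 + 50y + 100) + (660y^2 + 4620y + 6600)
  -2y^3 - 4y^2 + 50y + 100 = (-(1/330)y + 1/66)(660y^2 + 4620y + 6600) + (0)
Last nonzero remainder: 660y^2 + 4620y + 6600. Dividing through by 660 gives the monic gcd y^2 + 7y + 10.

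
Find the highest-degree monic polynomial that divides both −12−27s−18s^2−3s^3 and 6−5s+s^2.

1

By polynomial division,
  −3s^3−18s^2−27s−12 = (−3s−33)(s^2−5s+6) + (−174s+186)
  s^2−5s+6 = (−(1/174)s+19/841)(−174s+186) + (1512/841)
  −174s+186 = (−(24389/252)s+26071/252)(1512/841) + (0)
The last nonzero remainder is the constant 1512/841, so the polynomials are coprime and gcd = 1.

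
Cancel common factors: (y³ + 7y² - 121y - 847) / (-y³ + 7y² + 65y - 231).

(-y - 11)/(y - 3)

By polynomial division,
  y³ + 7y² - 121y - 847 = (-1)(-y³ + 7y² + 65y - 231) + (14y² - 56y - 1078)
  -y³ + 7y² + 65y - 231 = (-(1/14)y + 3/14)(14y² - 56y - 1078) + (0)
Last nonzero remainder: 14y² - 56y - 1078. Dividing through by 14 gives the monic gcd y² - 4y - 77.
Cancel y² - 4y - 77 from numerator and denominator to get the reduced form.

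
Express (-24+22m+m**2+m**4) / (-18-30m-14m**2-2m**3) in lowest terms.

Apply the Euclidean algorithm:
  m**4+m**2+22m-24 = (-(1/2)m+7/2)(-2m**3-14m**2-30m-18) + (35m**2+118m+39)
  -2m**3-14m**2-30m-18 = (-(2/35)m-254/1225)(35m**2+118m+39) + (-(4048/1225)m-12144/1225)
  35m**2+118m+39 = (-(42875/4048)m-15925/4048)(-(4048/1225)m-12144/1225) + (0)
Last nonzero remainder: -(4048/1225)m-12144/1225. Dividing through by -4048/1225 gives the monic gcd m+3.
Cancel m+3 from numerator and denominator to get the reduced form.

(8-10m+3m**2-m**3)/(6+8m+2m**2)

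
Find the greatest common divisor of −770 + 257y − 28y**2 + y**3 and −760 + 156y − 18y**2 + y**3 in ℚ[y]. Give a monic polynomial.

−10 + y

By polynomial division,
  y**3 − 28y**2 + 257y − 770 = (y**3 − 18y**2 + 156y − 760) + (−10y**2 + 101y − 10)
  y**3 − 18y**2 + 156y − 760 = (−(1/10)y + 79/100)(−10y**2 + 101y − 10) + ((7521/100)y − 7521/10)
  −10y**2 + 101y − 10 = (−(1000/7521)y + 100/7521)((7521/100)y − 7521/10) + (0)
Last nonzero remainder: (7521/100)y − 7521/10. Dividing through by 7521/100 gives the monic gcd y − 10.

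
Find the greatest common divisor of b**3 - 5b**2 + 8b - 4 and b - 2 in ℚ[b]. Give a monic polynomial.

b - 2

Repeated division with remainder:
  b**3 - 5b**2 + 8b - 4 = (b**2 - 3b + 2)(b - 2) + (0)
The last nonzero remainder b - 2 is already monic.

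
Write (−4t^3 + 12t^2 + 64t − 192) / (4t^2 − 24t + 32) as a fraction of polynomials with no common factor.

Euclidean algorithm in ℚ[t]:
  −4t^3 + 12t^2 + 64t − 192 = (−t − 3)(4t^2 − 24t + 32) + (24t − 96)
  4t^2 − 24t + 32 = ((1/6)t − 1/3)(24t − 96) + (0)
Last nonzero remainder: 24t − 96. Dividing through by 24 gives the monic gcd t − 4.
Cancel t − 4 from numerator and denominator to get the reduced form.

(−t^2 − t + 12)/(t − 2)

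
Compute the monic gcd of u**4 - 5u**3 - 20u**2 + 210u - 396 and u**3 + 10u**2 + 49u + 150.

u + 6

Repeated division with remainder:
  u**4 - 5u**3 - 20u**2 + 210u - 396 = (u - 15)(u**3 + 10u**2 + 49u + 150) + (81u**2 + 795u + 1854)
  u**3 + 10u**2 + 49u + 150 = ((1/81)u + 5/2187)(81u**2 + 795u + 1854) + ((17710/729)u + 35420/243)
  81u**2 + 795u + 1854 = ((59049/17710)u + 225261/17710)((17710/729)u + 35420/243) + (0)
Last nonzero remainder: (17710/729)u + 35420/243. Dividing through by 17710/729 gives the monic gcd u + 6.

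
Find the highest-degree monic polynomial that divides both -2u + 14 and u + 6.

Repeated division with remainder:
  -2u + 14 = (-2)(u + 6) + (26)
  u + 6 = ((1/26)u + 3/13)(26) + (0)
The last nonzero remainder is the constant 26, so the polynomials are coprime and gcd = 1.

1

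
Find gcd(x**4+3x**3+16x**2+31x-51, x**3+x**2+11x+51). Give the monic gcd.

x+3

Euclidean algorithm in ℚ[x]:
  x**4+3x**3+16x**2+31x-51 = (x+2)(x**3+x**2+11x+51) + (3x**2-42x-153)
  x**3+x**2+11x+51 = ((1/3)x+5)(3x**2-42x-153) + (272x+816)
  3x**2-42x-153 = ((3/272)x-3/16)(272x+816) + (0)
Last nonzero remainder: 272x+816. Dividing through by 272 gives the monic gcd x+3.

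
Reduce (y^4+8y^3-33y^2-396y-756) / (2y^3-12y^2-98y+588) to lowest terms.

Apply the Euclidean algorithm:
  y^4+8y^3-33y^2-396y-756 = ((1/2)y+7)(2y^3-12y^2-98y+588) + (100y^2-4y-4872)
  2y^3-12y^2-98y+588 = ((1/50)y-149/1250)(100y^2-4y-4872) + (-(648/625)y+4536/625)
  100y^2-4y-4872 = (-(15625/162)y-18125/27)(-(648/625)y+4536/625) + (0)
Last nonzero remainder: -(648/625)y+4536/625. Dividing through by -648/625 gives the monic gcd y-7.
Cancel y-7 from numerator and denominator to get the reduced form.

(y^3+15y^2+72y+108)/(2y^2+2y-84)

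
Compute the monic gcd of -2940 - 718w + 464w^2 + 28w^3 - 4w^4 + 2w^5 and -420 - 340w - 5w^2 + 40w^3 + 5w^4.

-6 - w + w^2

By polynomial division,
  2w^5 - 4w^4 + 28w^3 + 464w^2 - 718w - 2940 = ((2/5)w - 4)(5w^4 + 40w^3 - 5w^2 - 340w - 420) + (190w^3 + 580w^2 - 1910w - 4620)
  5w^4 + 40w^3 - 5w^2 - 340w - 420 = ((1/38)w + 47/361)(190w^3 + 580w^2 - 1910w - 4620) + (-(10920/361)w^2 + (10920/361)w + 65520/361)
  190w^3 + 580w^2 - 1910w - 4620 = (-(6859/1092)w - 3971/156)(-(10920/361)w^2 + (10920/361)w + 65520/361) + (0)
Last nonzero remainder: -(10920/361)w^2 + (10920/361)w + 65520/361. Dividing through by -10920/361 gives the monic gcd w^2 - w - 6.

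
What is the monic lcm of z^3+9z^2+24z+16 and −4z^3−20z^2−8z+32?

z^5+10z^4+31z^3+22z^2−32z−32

Apply the Euclidean algorithm:
  z^3+9z^2+24z+16 = (−1/4)(−4z^3−20z^2−8z+32) + (4z^2+22z+24)
  −4z^3−20z^2−8z+32 = (−z+1/2)(4z^2+22z+24) + (5z+20)
  4z^2+22z+24 = ((4/5)z+6/5)(5z+20) + (0)
Last nonzero remainder: 5z+20. Dividing through by 5 gives the monic gcd z+4.
Then lcm(f, g) = f·g / gcd(f, g); expanding and making the result monic gives the answer.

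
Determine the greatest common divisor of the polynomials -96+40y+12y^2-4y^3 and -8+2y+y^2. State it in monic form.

-2+y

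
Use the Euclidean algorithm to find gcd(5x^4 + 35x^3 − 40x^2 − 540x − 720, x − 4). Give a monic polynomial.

x − 4

Euclidean algorithm in ℚ[x]:
  5x^4 + 35x^3 − 40x^2 − 540x − 720 = (5x^3 + 55x^2 + 180x + 180)(x − 4) + (0)
The last nonzero remainder x − 4 is already monic.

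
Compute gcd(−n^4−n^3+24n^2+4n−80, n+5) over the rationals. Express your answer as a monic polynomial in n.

Apply the Euclidean algorithm:
  −n^4−n^3+24n^2+4n−80 = (−n^3+4n^2+4n−16)(n+5) + (0)
The last nonzero remainder n+5 is already monic.

n+5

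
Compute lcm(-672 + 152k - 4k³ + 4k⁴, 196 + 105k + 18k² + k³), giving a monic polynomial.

-8232 - 490k + 364k² - 11k³ + 35k⁴ + 13k⁵ + k⁶

Euclidean algorithm in ℚ[k]:
  4k⁴ - 4k³ + 152k - 672 = (4k - 76)(k³ + 18k² + 105k + 196) + (948k² + 7348k + 14224)
  k³ + 18k² + 105k + 196 = ((1/948)k + 2429/224676)(948k² + 7348k + 14224) + ((592900/56169)k + 2371600/56169)
  948k² + 7348k + 14224 = ((13312053/148225)k + 7133463/21175)((592900/56169)k + 2371600/56169) + (0)
Last nonzero remainder: (592900/56169)k + 2371600/56169. Dividing through by 592900/56169 gives the monic gcd k + 4.
Then lcm(f, g) = f·g / gcd(f, g); expanding and making the result monic gives the answer.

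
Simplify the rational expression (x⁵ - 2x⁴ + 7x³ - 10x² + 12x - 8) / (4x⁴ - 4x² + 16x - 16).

(x² + 4)/(4x + 8)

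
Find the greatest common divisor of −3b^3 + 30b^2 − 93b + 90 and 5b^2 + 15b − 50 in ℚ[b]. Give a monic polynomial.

b − 2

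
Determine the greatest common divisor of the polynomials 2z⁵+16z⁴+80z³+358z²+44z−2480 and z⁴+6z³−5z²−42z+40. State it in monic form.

Repeated division with remainder:
  2z⁵+16z⁴+80z³+358z²+44z−2480 = (2z+4)(z⁴+6z³−5z²−42z+40) + (66z³+462z²+132z−2640)
  z⁴+6z³−5z²−42z+40 = ((1/66)z−1/66)(66z³+462z²+132z−2640) + (0)
Last nonzero remainder: 66z³+462z²+132z−2640. Dividing through by 66 gives the monic gcd z³+7z²+2z−40.

z³+7z²+2z−40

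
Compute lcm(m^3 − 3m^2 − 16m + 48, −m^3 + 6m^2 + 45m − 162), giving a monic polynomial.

m^5 − 6m^4 − 61m^3 + 258m^2 + 720m − 2592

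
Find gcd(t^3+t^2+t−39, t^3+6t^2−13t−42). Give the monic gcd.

t−3

By polynomial division,
  t^3+t^2+t−39 = (t^3+6t^2−13t−42) + (−5t^2+14t+3)
  t^3+6t^2−13t−42 = (−(1/5)t−44/25)(−5t^2+14t+3) + ((306/25)t−918/25)
  −5t^2+14t+3 = (−(125/306)t−25/306)((306/25)t−918/25) + (0)
Last nonzero remainder: (306/25)t−918/25. Dividing through by 306/25 gives the monic gcd t−3.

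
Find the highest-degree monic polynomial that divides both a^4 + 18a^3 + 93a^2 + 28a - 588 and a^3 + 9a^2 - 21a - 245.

a^2 + 14a + 49

Repeated division with remainder:
  a^4 + 18a^3 + 93a^2 + 28a - 588 = (a + 9)(a^3 + 9a^2 - 21a - 245) + (33a^2 + 462a + 1617)
  a^3 + 9a^2 - 21a - 245 = ((1/33)a - 5/33)(33a^2 + 462a + 1617) + (0)
Last nonzero remainder: 33a^2 + 462a + 1617. Dividing through by 33 gives the monic gcd a^2 + 14a + 49.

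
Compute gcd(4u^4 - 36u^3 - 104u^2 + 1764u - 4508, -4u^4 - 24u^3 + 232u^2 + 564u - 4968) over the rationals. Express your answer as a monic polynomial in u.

u^2 - 9u + 23

Apply the Euclidean algorithm:
  4u^4 - 36u^3 - 104u^2 + 1764u - 4508 = (-1)(-4u^4 - 24u^3 + 232u^2 + 564u - 4968) + (-60u^3 + 128u^2 + 2328u - 9476)
  -4u^4 - 24u^3 + 232u^2 + 564u - 4968 = ((1/15)u + 122/225)(-60u^3 + 128u^2 + 2328u - 9476) + ((1664/225)u^2 - (1664/25)u + 38272/225)
  -60u^3 + 128u^2 + 2328u - 9476 = (-(3375/416)u - 23175/416)((1664/225)u^2 - (1664/25)u + 38272/225) + (0)
Last nonzero remainder: (1664/225)u^2 - (1664/25)u + 38272/225. Dividing through by 1664/225 gives the monic gcd u^2 - 9u + 23.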